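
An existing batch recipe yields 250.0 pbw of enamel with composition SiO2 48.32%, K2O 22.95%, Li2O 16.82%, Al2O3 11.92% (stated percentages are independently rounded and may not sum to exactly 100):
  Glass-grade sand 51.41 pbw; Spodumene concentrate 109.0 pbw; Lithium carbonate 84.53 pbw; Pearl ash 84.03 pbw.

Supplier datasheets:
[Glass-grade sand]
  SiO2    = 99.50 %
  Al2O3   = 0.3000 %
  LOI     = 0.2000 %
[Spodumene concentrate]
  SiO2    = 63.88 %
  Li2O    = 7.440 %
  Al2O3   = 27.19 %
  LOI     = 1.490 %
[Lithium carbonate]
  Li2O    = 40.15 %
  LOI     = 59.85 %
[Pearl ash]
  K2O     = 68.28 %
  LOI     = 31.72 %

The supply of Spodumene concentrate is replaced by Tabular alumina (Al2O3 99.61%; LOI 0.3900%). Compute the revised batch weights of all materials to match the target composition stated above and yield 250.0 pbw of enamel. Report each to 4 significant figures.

In-progress results are shown (rounded to four significant figures) at each printed step. All internal work holds full float precision through the solve. Exactly one rounding goes into each reported value — derived quantities are rebuilt in exact precision (totals, LOI, yield, the four compositions, glass mass) starting from the weights per 250.0 pbw of glass, as they appear in either problem or answer.
Oxide mass targets, per 250.0 pbw enamel:
  SiO2: 48.32% × 250.0 = 120.8 pbw
  K2O: 22.95% × 250.0 = 57.38 pbw
  Li2O: 16.82% × 250.0 = 42.05 pbw
  Al2O3: 11.92% × 250.0 = 29.80 pbw
Verifying the oxide balance on the weights just shown, at the basis given (delivered sums recover each target exact up to rounding of places):
  SiO2: 121.4·0.9950 = 120.8 pbw (target 120.8 pbw)
  K2O: 84.03·0.6828 = 57.38 pbw (target 57.38 pbw)
  Li2O: 104.7·0.4015 = 42.04 pbw (target 42.05 pbw)
  Al2O3: 121.4·0.003000 + 29.55·0.9961 = 29.80 pbw (target 29.80 pbw)
Mass balance on the glass: total batch − LOI = 250.0 pbw (the targets, summed, come to 250.0 pbw; with the basis standing at 250.0 pbw — gaps are rounding artifacts).
Whole-batch sum: Σ batch = 339.7 pbw; LOI removed, Σ of batch·LOI: 89.68 pbw; yield, glass over the total, = 73.60%.

Revised batch per 250.0 pbw enamel:
  Glass-grade sand: 121.4 pbw
  Tabular alumina: 29.55 pbw
  Lithium carbonate: 104.7 pbw
  Pearl ash: 84.03 pbw
Total batch = 339.7 pbw; LOI loss = 89.68 pbw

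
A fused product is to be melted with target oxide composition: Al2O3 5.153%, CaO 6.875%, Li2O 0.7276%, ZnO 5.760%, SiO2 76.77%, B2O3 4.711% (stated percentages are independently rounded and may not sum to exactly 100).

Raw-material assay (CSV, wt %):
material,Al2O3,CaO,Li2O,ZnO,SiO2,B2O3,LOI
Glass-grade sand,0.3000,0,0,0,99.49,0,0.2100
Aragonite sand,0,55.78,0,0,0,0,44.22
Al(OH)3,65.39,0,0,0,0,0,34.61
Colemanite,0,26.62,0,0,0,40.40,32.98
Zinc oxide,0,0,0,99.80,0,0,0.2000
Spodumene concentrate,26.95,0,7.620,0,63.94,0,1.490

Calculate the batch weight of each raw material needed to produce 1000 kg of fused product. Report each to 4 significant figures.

Mid-chain values are printed, with 4-significant-digit rounding, as written — each numeric step keeps full precision from first step to last. Each reported result is rounded only once — the derived quantities are recomputed at full float precision (totals, LOI, the six compositions, net glass mass, the yield) from the weighed amounts on 1000 kg of glass as quoted within either problem or answer.
Oxide mass targets, per 1000 kg fused product:
  Al2O3: 5.153% × 1000 = 51.53 kg
  CaO: 6.875% × 1000 = 68.75 kg
  Li2O: 0.7276% × 1000 = 7.276 kg
  ZnO: 5.760% × 1000 = 57.60 kg
  SiO2: 76.77% × 1000 = 767.7 kg
  B2O3: 4.711% × 1000 = 47.11 kg
Oxide-by-oxide audit applying the batch weights above, at the basis given (oxide sums agree with the targets inside rounding margins):
  Al2O3: 710.3·0.003000 + 36.19·0.6539 + 95.49·0.2695 = 51.53 kg (target 51.53 kg)
  CaO: 67.60·0.5578 + 116.6·0.2662 = 68.75 kg (target 68.75 kg)
  Li2O: 95.49·0.07620 = 7.276 kg (target 7.276 kg)
  ZnO: 57.72·0.9980 = 57.60 kg (target 57.60 kg)
  SiO2: 710.3·0.9949 + 95.49·0.6394 = 767.7 kg (target 767.7 kg)
  B2O3: 116.6·0.4040 = 47.11 kg (target 47.11 kg)
Consistency of the glass mass: total batch − LOI = 1000 kg (the Σ of target masses is 1000 kg; the stated basis being 1000 kg — deltas are rounding alone).
Total batch = Σ batch = 1084 kg; the LOI term Σ batch·LOI equals 83.90 kg; yield, glass over the total, = 92.26%.

Batch per 1000 kg fused product:
  Glass-grade sand: 710.3 kg
  Aragonite sand: 67.60 kg
  Al(OH)3: 36.19 kg
  Colemanite: 116.6 kg
  Zinc oxide: 57.72 kg
  Spodumene concentrate: 95.49 kg
Total batch = 1084 kg; LOI loss = 83.90 kg; yield = 92.26%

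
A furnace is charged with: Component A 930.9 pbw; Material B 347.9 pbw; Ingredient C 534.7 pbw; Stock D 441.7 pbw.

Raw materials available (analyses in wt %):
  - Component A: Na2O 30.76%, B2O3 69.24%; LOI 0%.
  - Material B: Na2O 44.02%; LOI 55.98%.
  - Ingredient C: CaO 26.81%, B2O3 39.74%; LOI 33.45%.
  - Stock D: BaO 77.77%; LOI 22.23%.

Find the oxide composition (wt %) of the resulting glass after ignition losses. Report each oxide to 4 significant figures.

All arithmetic maintains full float precision in every operation — mid-chain values are shown rounded to four significant figures at each printed step; every reported number receives exactly one rounding — all derived quantities are carried starting from the weights at 1783 pbw of glass at full precision (the yield, ignition loss, glass mass, the totals, the four compositions), as quoted within the problem or the answer.
Mass of each oxide from the mix:
  CaO: 534.7·0.2681 = 143.4 pbw
  BaO: 441.7·0.7777 = 343.5 pbw
  Na2O: 930.9·0.3076 + 347.9·0.4402 = 439.5 pbw
  B2O3: 930.9·0.6924 + 534.7·0.3974 = 857.0 pbw
LOI: 347.9·0.5598 + 534.7·0.3345 + 441.7·0.2223 = 471.8 pbw
Glass mass = batch − LOI = 2255 − 471.8 = 1783 pbw (= Σ oxide masses)
percent share: oxide ÷ glass, ×100

Glass mass = 1783 pbw (batch 2255 − LOI 471.8).
Composition: CaO 8.038%, BaO 19.26%, Na2O 24.64%, B2O3 48.06%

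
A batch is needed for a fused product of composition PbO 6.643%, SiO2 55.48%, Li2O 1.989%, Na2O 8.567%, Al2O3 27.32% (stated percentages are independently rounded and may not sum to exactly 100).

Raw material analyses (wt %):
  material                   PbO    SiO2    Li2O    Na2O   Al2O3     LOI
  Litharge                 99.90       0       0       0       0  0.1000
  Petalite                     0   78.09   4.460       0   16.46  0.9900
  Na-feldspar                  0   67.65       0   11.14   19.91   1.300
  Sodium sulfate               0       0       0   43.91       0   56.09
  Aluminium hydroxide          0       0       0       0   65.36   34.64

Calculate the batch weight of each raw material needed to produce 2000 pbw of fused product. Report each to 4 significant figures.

Batch per 2000 pbw fused product:
  Litharge: 133.0 pbw
  Petalite: 891.9 pbw
  Na-feldspar: 610.6 pbw
  Sodium sulfate: 235.3 pbw
  Aluminium hydroxide: 425.4 pbw
Total batch = 2296 pbw; LOI loss = 296.2 pbw; yield = 87.10%

Mid-chain values are displayed (rounded to 4 significant figures) in the working; all internal work carries full precision at every stage; each reported figure is rounded just once — derived quantities (totals, yield, five oxide percentages, net glass mass, LOI) are recomputed from the batch weights for 2000 pbw of glass in full float precision, as written in question or answer.
Target oxide masses per 2000 pbw fused product:
  PbO: 6.643% × 2000 = 132.9 pbw
  SiO2: 55.48% × 2000 = 1110 pbw
  Li2O: 1.989% × 2000 = 39.78 pbw
  Na2O: 8.567% × 2000 = 171.3 pbw
  Al2O3: 27.32% × 2000 = 546.4 pbw
Sums-versus-targets review given the weights on record, under the basis named above (delivered sums recover each target within answer rounding):
  PbO: 133.0·0.9990 = 132.9 pbw (target 132.9 pbw)
  SiO2: 891.9·0.7809 + 610.6·0.6765 = 1110 pbw (target 1110 pbw)
  Li2O: 891.9·0.04460 = 39.78 pbw (target 39.78 pbw)
  Na2O: 610.6·0.1114 + 235.3·0.4391 = 171.3 pbw (target 171.3 pbw)
  Al2O3: 891.9·0.1646 + 610.6·0.1991 + 425.4·0.6536 = 546.4 pbw (target 546.4 pbw)
Auditing the glass mass value: whole batch net of LOI = 2000 pbw (per-oxide target masses sum to 2000 pbw; the stated basis being 2000 pbw — deltas are rounding alone).
Total batch = Σ batch = 2296 pbw; ignition loss, Σ(batch × LOI) = 296.2 pbw; glass ÷ batch gives a yield of 87.10%.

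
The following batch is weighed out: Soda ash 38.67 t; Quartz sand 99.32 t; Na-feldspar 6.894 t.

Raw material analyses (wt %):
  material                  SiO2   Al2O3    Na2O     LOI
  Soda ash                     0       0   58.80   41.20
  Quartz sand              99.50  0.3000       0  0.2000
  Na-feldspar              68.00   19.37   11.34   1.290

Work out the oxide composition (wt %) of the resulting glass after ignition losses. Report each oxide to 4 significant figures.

Glass mass = 128.7 t (batch 144.9 − LOI 16.22).
Composition: SiO2 80.45%, Al2O3 1.269%, Na2O 18.28%

The working math maintains exact precision throughout. The intermediate values are printed rounded off to 4 significant digits across the worked steps. Each reported figure is rounded exactly once; derived quantities, including the yield, LOI, glass mass, the three compositions, the totals, are computed from the weighed amounts for 128.7 t of glass in exact precision exactly as shown in the problem or answer text.
Oxide-by-oxide delivered mass:
  SiO2: 99.32·0.9950 + 6.894·0.6800 = 103.5 t
  Al2O3: 99.32·0.003000 + 6.894·0.1937 = 1.633 t
  Na2O: 38.67·0.5880 + 6.894·0.1134 = 23.52 t
LOI: 38.67·0.4120 + 99.32·0.002000 + 6.894·0.01290 = 16.22 t
Glass mass = batch − LOI = 144.9 − 16.22 = 128.7 t (matching Σ of the oxides)
each wt % is 100 × oxide ÷ glass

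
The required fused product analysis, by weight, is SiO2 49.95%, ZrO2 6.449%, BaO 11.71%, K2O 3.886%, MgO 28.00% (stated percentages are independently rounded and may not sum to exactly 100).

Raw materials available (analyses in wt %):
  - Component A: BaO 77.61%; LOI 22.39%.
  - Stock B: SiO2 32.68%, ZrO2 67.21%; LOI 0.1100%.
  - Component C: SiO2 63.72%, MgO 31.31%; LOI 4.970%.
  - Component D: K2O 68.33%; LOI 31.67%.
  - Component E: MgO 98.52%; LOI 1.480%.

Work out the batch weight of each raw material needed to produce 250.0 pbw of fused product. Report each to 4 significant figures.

Every computation maintains full float precision in all steps. The intermediate values are printed (rounded to four significant figures) in the printout. Every reported figure undergoes a single rounding; the derived quantities are recomputed in full precision (five oxide percentages, totals, ignition loss, net glass mass, yield) from the weighed amounts on 250.0 pbw of glass exactly as printed in question or answer.
Oxide mass targets, per 250.0 pbw fused product:
  SiO2: 49.95% × 250.0 = 124.9 pbw
  ZrO2: 6.449% × 250.0 = 16.12 pbw
  BaO: 11.71% × 250.0 = 29.28 pbw
  K2O: 3.886% × 250.0 = 9.715 pbw
  MgO: 28.00% × 250.0 = 70.00 pbw
Mass-balance tally per oxide from the weights as reported, against the basis in use (every target is met by its sum net of answer rounding effects):
  SiO2: 23.99·0.3268 + 183.7·0.6372 = 124.9 pbw (target 124.9 pbw)
  ZrO2: 23.99·0.6721 = 16.12 pbw (target 16.12 pbw)
  BaO: 37.72·0.7761 = 29.27 pbw (target 29.28 pbw)
  K2O: 14.22·0.6833 = 9.717 pbw (target 9.715 pbw)
  MgO: 183.7·0.3131 + 12.68·0.9852 = 70.01 pbw (target 70.00 pbw)
Glass-mass sanity pass: total batch − LOI = 250.0 pbw (summing oxide targets gives 250.0 pbw; with the basis standing at 250.0 pbw — gaps are rounding artifacts).
Batch total: Σ batch = 272.3 pbw; LOI removed, Σ of batch·LOI: 22.29 pbw; the yield ratio, glass ÷ batch: 91.81%.

Batch per 250.0 pbw fused product:
  Component A: 37.72 pbw
  Stock B: 23.99 pbw
  Component C: 183.7 pbw
  Component D: 14.22 pbw
  Component E: 12.68 pbw
Total batch = 272.3 pbw; LOI loss = 22.29 pbw; yield = 91.81%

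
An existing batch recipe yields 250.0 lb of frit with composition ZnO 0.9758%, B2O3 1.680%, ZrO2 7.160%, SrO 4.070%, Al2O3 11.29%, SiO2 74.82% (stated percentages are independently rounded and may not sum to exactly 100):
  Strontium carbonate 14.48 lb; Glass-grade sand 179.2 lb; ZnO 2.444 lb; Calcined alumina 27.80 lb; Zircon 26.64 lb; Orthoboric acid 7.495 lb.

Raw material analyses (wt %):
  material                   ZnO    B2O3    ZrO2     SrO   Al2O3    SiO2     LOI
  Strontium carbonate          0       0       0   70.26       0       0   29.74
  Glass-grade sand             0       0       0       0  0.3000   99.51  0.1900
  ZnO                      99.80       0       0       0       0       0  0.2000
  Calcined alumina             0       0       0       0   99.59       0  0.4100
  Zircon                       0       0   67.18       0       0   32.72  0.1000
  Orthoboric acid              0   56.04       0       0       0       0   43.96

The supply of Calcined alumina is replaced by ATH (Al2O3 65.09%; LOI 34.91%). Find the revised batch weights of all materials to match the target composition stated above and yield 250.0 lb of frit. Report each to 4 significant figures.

Revised batch per 250.0 lb frit:
  Strontium carbonate: 14.48 lb
  Glass-grade sand: 179.2 lb
  ZnO: 2.444 lb
  ATH: 42.54 lb
  Zircon: 26.64 lb
  Orthoboric acid: 7.495 lb
Total batch = 272.8 lb; LOI loss = 22.82 lb

The working math keeps full precision from first step to last — intermediates are printed, rounded to 4 significant figures, in the working; each reported figure undergoes a single rounding. The derived quantities (six oxide percentages, ignition loss, the totals, net glass mass, the yield) are computed starting from the weights per 250.0 lb of glass at full precision, as they appear in the question or the answer.
Target oxide masses per 250.0 lb frit:
  ZnO: 0.9758% × 250.0 = 2.440 lb
  B2O3: 1.680% × 250.0 = 4.200 lb
  ZrO2: 7.160% × 250.0 = 17.90 lb
  SrO: 4.070% × 250.0 = 10.18 lb
  Al2O3: 11.29% × 250.0 = 28.22 lb
  SiO2: 74.82% × 250.0 = 187.0 lb
Mass-balance tally per oxide on the weights just shown, against the basis in use (sums match the target masses within answer rounding):
  ZnO: 2.444·0.9980 = 2.439 lb (target 2.440 lb)
  B2O3: 7.495·0.5604 = 4.200 lb (target 4.200 lb)
  ZrO2: 26.64·0.6718 = 17.90 lb (target 17.90 lb)
  SrO: 14.48·0.7026 = 10.17 lb (target 10.18 lb)
  Al2O3: 179.2·0.003000 + 42.54·0.6509 = 28.23 lb (target 28.22 lb)
  SiO2: 179.2·0.9951 + 26.64·0.3272 = 187.0 lb (target 187.0 lb)
The glass-mass cross-check: Σ batch − LOI loss = 250.0 lb (the targets, summed, come to 250.0 lb; against the stated basis, 250.0 lb — a pure rounding effect).
Total batch = Σ batch = 272.8 lb; Σ batch·LOI gives LOI loss = 22.82 lb; yield, glass over the total, = 91.63%.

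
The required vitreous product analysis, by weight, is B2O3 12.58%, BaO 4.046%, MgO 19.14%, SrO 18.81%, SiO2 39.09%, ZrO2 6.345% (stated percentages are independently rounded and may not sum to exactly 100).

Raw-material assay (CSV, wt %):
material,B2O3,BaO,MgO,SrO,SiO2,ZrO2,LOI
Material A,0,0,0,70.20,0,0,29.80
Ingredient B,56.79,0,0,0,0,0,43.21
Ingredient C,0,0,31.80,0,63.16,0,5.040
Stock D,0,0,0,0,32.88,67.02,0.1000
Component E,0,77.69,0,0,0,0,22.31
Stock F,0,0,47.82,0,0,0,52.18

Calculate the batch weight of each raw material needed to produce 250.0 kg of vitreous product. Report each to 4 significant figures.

Values along the way are shown rounded to four significant digits on the page; each numeric step holds exact precision through every step — each reported result undergoes a single rounding; derived quantities (totals, six oxide percentages, glass mass, the yield, LOI) are rebuilt using the weight values on 250.0 kg of glass at exact precision precisely as stated by problem or answer.
The oxide mass targets at 250.0 kg vitreous product:
  B2O3: 12.58% × 250.0 = 31.45 kg
  BaO: 4.046% × 250.0 = 10.12 kg
  MgO: 19.14% × 250.0 = 47.85 kg
  SrO: 18.81% × 250.0 = 47.02 kg
  SiO2: 39.09% × 250.0 = 97.72 kg
  ZrO2: 6.345% × 250.0 = 15.86 kg
A balance pass over the oxides, applying the batch weights above, versus the basis set out (oxide sums agree with the targets inside rounding margins):
  B2O3: 55.38·0.5679 = 31.45 kg (target 31.45 kg)
  BaO: 13.02·0.7769 = 10.12 kg (target 10.12 kg)
  MgO: 142.4·0.3180 + 5.364·0.4782 = 47.85 kg (target 47.85 kg)
  SrO: 66.99·0.7020 = 47.03 kg (target 47.02 kg)
  SiO2: 142.4·0.6316 + 23.67·0.3288 = 97.72 kg (target 97.72 kg)
  ZrO2: 23.67·0.6702 = 15.86 kg (target 15.86 kg)
Glass-mass sanity pass: Σ batch − LOI loss = 250.0 kg (summing oxide targets gives 250.0 kg; versus the stated basis of 250.0 kg — differing by rounding only).
Adding the batch up: Σ batch = 306.8 kg; LOI removed, Σ of batch·LOI: 56.80 kg; yield, glass over the total, = 81.49%.

Batch per 250.0 kg vitreous product:
  Material A: 66.99 kg
  Ingredient B: 55.38 kg
  Ingredient C: 142.4 kg
  Stock D: 23.67 kg
  Component E: 13.02 kg
  Stock F: 5.364 kg
Total batch = 306.8 kg; LOI loss = 56.80 kg; yield = 81.49%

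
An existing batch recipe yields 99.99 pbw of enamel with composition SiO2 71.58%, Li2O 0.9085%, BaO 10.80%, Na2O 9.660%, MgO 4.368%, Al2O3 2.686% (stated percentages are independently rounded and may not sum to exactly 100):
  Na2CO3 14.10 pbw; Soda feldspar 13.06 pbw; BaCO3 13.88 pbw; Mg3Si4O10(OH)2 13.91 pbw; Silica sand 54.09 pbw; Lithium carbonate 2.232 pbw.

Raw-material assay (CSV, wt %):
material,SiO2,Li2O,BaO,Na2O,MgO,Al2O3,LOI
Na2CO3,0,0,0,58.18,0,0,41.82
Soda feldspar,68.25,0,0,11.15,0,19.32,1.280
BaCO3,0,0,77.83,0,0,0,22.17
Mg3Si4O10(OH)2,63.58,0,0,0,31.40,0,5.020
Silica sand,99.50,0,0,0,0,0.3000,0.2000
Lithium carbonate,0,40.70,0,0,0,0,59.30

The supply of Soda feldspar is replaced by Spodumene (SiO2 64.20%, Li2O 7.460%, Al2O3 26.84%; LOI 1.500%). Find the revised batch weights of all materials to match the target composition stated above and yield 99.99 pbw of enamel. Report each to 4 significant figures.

In-progress results are displayed (rounded to 4 significant figures) within the worked lines; all arithmetic keeps full precision in all steps. Each reported figure is rounded exactly once — the derived quantities (the totals, six oxide percentages, ignition loss, the yield, glass mass) are rebuilt at full precision starting from the weights on 99.99 pbw of glass as given in the question or the answer.
Target masses of each oxide per 99.99 pbw enamel:
  SiO2: 71.58% × 99.99 = 71.57 pbw
  Li2O: 0.9085% × 99.99 = 0.9084 pbw
  BaO: 10.80% × 99.99 = 10.80 pbw
  Na2O: 9.660% × 99.99 = 9.659 pbw
  MgO: 4.368% × 99.99 = 4.368 pbw
  Al2O3: 2.686% × 99.99 = 2.686 pbw
Balance tally, oxide-wise, on the weights just shown, against the basis in use (every target is met by its sum given rounding of the digits):
  SiO2: 9.369·0.6420 + 13.91·0.6358 + 57.00·0.9950 = 71.57 pbw (target 71.57 pbw)
  Li2O: 9.369·0.07460 + 0.5146·0.4070 = 0.9084 pbw (target 0.9084 pbw)
  BaO: 13.88·0.7783 = 10.80 pbw (target 10.80 pbw)
  Na2O: 16.60·0.5818 = 9.658 pbw (target 9.659 pbw)
  MgO: 13.91·0.3140 = 4.368 pbw (target 4.368 pbw)
  Al2O3: 9.369·0.2684 + 57.00·0.003000 = 2.686 pbw (target 2.686 pbw)
Glass-mass bookkeeping: whole batch net of LOI = 100.0 pbw (the targets, summed, come to 99.99 pbw; against the stated basis, 99.99 pbw — deltas are rounding alone).
Summing the batch: Σ batch = 111.3 pbw; LOI loss = Σ batch·LOI = 11.28 pbw; glass ÷ batch gives a yield of 89.87%.

Revised batch per 99.99 pbw enamel:
  Na2CO3: 16.60 pbw
  Spodumene: 9.369 pbw
  BaCO3: 13.88 pbw
  Mg3Si4O10(OH)2: 13.91 pbw
  Silica sand: 57.00 pbw
  Lithium carbonate: 0.5146 pbw
Total batch = 111.3 pbw; LOI loss = 11.28 pbw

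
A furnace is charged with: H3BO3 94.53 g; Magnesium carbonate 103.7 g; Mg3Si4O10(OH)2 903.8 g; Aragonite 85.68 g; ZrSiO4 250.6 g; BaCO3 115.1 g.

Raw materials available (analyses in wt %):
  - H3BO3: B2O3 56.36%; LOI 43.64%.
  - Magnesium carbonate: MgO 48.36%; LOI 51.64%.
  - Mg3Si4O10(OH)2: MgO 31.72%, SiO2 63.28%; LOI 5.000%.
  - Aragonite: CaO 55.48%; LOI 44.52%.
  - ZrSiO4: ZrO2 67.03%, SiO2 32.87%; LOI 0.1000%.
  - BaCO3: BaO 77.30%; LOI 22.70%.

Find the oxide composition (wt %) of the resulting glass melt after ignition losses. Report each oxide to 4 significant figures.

Glass mass = 1349 g (batch 1553 − LOI 204.5).
Composition: MgO 24.97%, ZrO2 12.45%, CaO 3.524%, BaO 6.596%, SiO2 48.51%, B2O3 3.950%

Mid-chain values appear rounded off to 4 significant digits as written — every computation keeps full precision through every step; each reported number is rounded just once. The derived quantities are recomputed starting from the weights per 1349 g of glass at exact precision (six oxide percentages, the yield, ignition loss, glass mass, the totals), as written in the problem or answer text.
Delivered oxide masses:
  MgO: 103.7·0.4836 + 903.8·0.3172 = 336.8 g
  ZrO2: 250.6·0.6703 = 168.0 g
  CaO: 85.68·0.5548 = 47.54 g
  BaO: 115.1·0.7730 = 88.97 g
  SiO2: 903.8·0.6328 + 250.6·0.3287 = 654.3 g
  B2O3: 94.53·0.5636 = 53.28 g
LOI: 94.53·0.4364 + 103.7·0.5164 + 903.8·0.05000 + 85.68·0.4452 + 250.6·0.001000 + 115.1·0.2270 = 204.5 g
The glass mass, total less LOI, = 1553 − 204.5 = 1349 g (= Σ oxide masses)
wt % = oxide mass / glass mass × 100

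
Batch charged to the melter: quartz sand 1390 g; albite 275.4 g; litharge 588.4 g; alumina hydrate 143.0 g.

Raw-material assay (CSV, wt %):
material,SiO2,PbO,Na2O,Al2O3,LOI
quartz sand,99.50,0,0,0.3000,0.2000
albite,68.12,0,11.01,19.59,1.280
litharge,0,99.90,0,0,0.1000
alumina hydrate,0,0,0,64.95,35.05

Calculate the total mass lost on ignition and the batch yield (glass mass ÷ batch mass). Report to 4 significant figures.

LOI loss = 57.02 g; glass = 2340 g; yield = 97.62%

In-progress results are displayed with 4-significant-digit rounding when written out; each numeric step keeps exact precision at every stage — a single rounding finalizes every reported number; all derived quantities are carried in full float precision (glass mass, LOI, the totals, yield, the four compositions) starting from the weights per 2340 g of glass precisely as stated by problem or answer.
Material-by-material LOI:
  quartz sand: 1390 × 0.002000 = 2.780 g
  albite: 275.4 × 0.01280 = 3.525 g
  litharge: 588.4 × 0.001000 = 0.5884 g
  alumina hydrate: 143.0 × 0.3505 = 50.12 g
Total LOI = 57.02 g
Glass = batch − LOI = 2397 − 57.02 = 2340 g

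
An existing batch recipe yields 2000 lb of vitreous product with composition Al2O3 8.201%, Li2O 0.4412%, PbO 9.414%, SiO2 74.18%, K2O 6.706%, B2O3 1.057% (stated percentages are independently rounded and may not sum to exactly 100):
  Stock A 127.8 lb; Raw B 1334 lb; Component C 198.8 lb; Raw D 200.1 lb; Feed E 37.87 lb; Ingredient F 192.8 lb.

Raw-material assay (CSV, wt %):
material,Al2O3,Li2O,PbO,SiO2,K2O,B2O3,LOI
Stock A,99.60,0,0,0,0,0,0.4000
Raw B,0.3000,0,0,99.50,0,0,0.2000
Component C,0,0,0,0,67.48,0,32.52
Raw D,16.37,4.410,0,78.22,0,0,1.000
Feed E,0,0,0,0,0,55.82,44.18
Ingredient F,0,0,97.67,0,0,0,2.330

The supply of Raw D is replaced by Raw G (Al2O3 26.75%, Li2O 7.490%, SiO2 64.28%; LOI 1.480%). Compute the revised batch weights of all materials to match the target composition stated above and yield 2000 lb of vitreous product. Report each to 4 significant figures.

Revised batch per 2000 lb vitreous product:
  Stock A: 128.8 lb
  Raw B: 1415 lb
  Component C: 198.8 lb
  Raw G: 117.8 lb
  Feed E: 37.87 lb
  Ingredient F: 192.8 lb
Total batch = 2091 lb; LOI loss = 90.96 lb

Intermediates appear rounded to four significant digits as written. Full precision is kept from first step to last. Every reported figure is rounded once only — derived quantities (the yield, glass mass, the six compositions, ignition loss, the totals) are recomputed using the weight values on 2000 lb of glass at exact precision as written in problem or answer.
The oxide mass targets at 2000 lb vitreous product:
  Al2O3: 8.201% × 2000 = 164.0 lb
  Li2O: 0.4412% × 2000 = 8.824 lb
  PbO: 9.414% × 2000 = 188.3 lb
  SiO2: 74.18% × 2000 = 1484 lb
  K2O: 6.706% × 2000 = 134.1 lb
  B2O3: 1.057% × 2000 = 21.14 lb
A balance pass over the oxides, given the weights on record, at the basis given (every target is met by its sum inside rounding margins):
  Al2O3: 128.8·0.9960 + 1415·0.003000 + 117.8·0.2675 = 164.0 lb (target 164.0 lb)
  Li2O: 117.8·0.07490 = 8.823 lb (target 8.824 lb)
  PbO: 192.8·0.9767 = 188.3 lb (target 188.3 lb)
  SiO2: 1415·0.9950 + 117.8·0.6428 = 1484 lb (target 1484 lb)
  K2O: 198.8·0.6748 = 134.2 lb (target 134.1 lb)
  B2O3: 37.87·0.5582 = 21.14 lb (target 21.14 lb)
Auditing the glass mass value: the batch minus its LOI: 2000 lb (the targets, summed, come to 2000 lb; stated basis 2000 lb — rounding explains the deltas).
Whole-batch sum: Σ batch = 2091 lb; Σ batch·LOI gives LOI loss = 90.96 lb; yield = glass ÷ total batch = 95.65%.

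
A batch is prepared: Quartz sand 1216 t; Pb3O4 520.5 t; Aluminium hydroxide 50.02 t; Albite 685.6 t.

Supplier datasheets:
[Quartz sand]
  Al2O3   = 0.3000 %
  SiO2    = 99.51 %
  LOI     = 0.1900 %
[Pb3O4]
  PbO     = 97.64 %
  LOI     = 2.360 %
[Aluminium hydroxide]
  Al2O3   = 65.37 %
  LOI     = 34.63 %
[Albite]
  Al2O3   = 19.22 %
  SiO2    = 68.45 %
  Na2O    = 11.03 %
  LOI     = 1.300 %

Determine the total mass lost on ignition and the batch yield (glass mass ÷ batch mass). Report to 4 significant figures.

LOI loss = 40.83 t; glass = 2431 t; yield = 98.35%

All arithmetic keeps exact precision from first step to last — the intermediate values are printed, rounded to four significant figures, alongside each step; exactly one rounding lands on every reported number; all derived quantities are recomputed at full float precision (the totals, four oxide percentages, yield, LOI, net glass mass) from the weighed amounts at 2431 t of glass, as written in the question or the answer.
Ignition loss by material:
  Quartz sand: 1216 × 0.001900 = 2.310 t
  Pb3O4: 520.5 × 0.02360 = 12.28 t
  Aluminium hydroxide: 50.02 × 0.3463 = 17.32 t
  Albite: 685.6 × 0.01300 = 8.913 t
Total LOI = 40.83 t
Glass = batch − LOI = 2472 − 40.83 = 2431 t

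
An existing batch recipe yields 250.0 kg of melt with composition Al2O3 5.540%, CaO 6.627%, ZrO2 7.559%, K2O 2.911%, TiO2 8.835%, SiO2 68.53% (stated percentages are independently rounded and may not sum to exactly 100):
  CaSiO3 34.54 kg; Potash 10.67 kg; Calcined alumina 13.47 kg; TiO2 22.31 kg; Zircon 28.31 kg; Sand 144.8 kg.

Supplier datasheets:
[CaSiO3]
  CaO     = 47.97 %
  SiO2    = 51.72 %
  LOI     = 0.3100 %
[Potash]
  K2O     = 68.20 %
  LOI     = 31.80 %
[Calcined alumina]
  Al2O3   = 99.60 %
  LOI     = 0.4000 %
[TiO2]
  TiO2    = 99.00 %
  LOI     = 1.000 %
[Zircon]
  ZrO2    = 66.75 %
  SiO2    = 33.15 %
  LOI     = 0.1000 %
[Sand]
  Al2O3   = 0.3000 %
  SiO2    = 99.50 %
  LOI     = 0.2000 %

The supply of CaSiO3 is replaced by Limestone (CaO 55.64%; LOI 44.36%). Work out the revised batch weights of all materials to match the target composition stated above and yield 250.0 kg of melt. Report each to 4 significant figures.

All arithmetic maintains full float precision at every stage. Mid-chain values are shown with 4-significant-figure rounding across the worked steps. A single rounding completes each reported value; derived quantities are recomputed starting from the weights on 250.0 kg of glass at full precision (glass mass, LOI, the yield, totals, six oxide percentages), as quoted within either problem or answer.
Target oxide masses per 250.0 kg melt:
  Al2O3: 5.540% × 250.0 = 13.85 kg
  CaO: 6.627% × 250.0 = 16.57 kg
  ZrO2: 7.559% × 250.0 = 18.90 kg
  K2O: 2.911% × 250.0 = 7.278 kg
  TiO2: 8.835% × 250.0 = 22.09 kg
  SiO2: 68.53% × 250.0 = 171.3 kg
A balance pass over the oxides, working from each reported weight, under the basis named above (sum by sum, the targets are met net of answer rounding effects):
  Al2O3: 13.42·0.9960 + 162.8·0.003000 = 13.85 kg (target 13.85 kg)
  CaO: 29.78·0.5564 = 16.57 kg (target 16.57 kg)
  ZrO2: 28.31·0.6675 = 18.90 kg (target 18.90 kg)
  K2O: 10.67·0.6820 = 7.277 kg (target 7.278 kg)
  TiO2: 22.31·0.9900 = 22.09 kg (target 22.09 kg)
  SiO2: 28.31·0.3315 + 162.8·0.9950 = 171.4 kg (target 171.3 kg)
Consistency of the glass mass: whole batch net of LOI = 250.1 kg (summing oxide targets gives 250.0 kg; versus the stated basis of 250.0 kg — gaps are rounding artifacts).
Summing the batch: Σ batch = 267.3 kg; loss to ignition Σ batch·LOI = 17.23 kg; yield, glass over the total, = 93.55%.

Revised batch per 250.0 kg melt:
  Limestone: 29.78 kg
  Potash: 10.67 kg
  Calcined alumina: 13.42 kg
  TiO2: 22.31 kg
  Zircon: 28.31 kg
  Sand: 162.8 kg
Total batch = 267.3 kg; LOI loss = 17.23 kg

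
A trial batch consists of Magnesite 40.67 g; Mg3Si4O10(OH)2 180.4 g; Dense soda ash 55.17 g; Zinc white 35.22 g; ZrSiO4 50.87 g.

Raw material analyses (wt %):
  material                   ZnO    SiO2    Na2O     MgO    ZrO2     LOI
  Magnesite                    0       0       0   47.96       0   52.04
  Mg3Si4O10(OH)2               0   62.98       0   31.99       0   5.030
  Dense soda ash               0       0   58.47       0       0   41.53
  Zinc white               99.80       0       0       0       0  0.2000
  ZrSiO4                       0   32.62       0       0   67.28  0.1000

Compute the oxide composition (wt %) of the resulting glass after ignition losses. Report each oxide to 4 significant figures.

Glass mass = 309.1 g (batch 362.3 − LOI 53.27).
Composition: ZnO 11.37%, SiO2 42.13%, Na2O 10.44%, MgO 24.98%, ZrO2 11.07%

Every computation carries full precision at each step; in-progress results are printed (rounded to 4 significant figures) between the steps; exactly one rounding is applied to every reported number — derived quantities (yield, five oxide percentages, ignition loss, totals, glass mass) are computed using the weight values for 309.1 g of glass at full float precision, as quoted within the problem or answer text.
Per-oxide mass from batch:
  ZnO: 35.22·0.9980 = 35.15 g
  SiO2: 180.4·0.6298 + 50.87·0.3262 = 130.2 g
  Na2O: 55.17·0.5847 = 32.26 g
  MgO: 40.67·0.4796 + 180.4·0.3199 = 77.22 g
  ZrO2: 50.87·0.6728 = 34.23 g
LOI: 40.67·0.5204 + 180.4·0.05030 + 55.17·0.4153 + 35.22·0.002000 + 50.87·0.001000 = 53.27 g
Resulting glass, batch − LOI: 362.3 − 53.27 = 309.1 g (the oxide masses sum to this)
wt % = 100 × oxide mass / glass mass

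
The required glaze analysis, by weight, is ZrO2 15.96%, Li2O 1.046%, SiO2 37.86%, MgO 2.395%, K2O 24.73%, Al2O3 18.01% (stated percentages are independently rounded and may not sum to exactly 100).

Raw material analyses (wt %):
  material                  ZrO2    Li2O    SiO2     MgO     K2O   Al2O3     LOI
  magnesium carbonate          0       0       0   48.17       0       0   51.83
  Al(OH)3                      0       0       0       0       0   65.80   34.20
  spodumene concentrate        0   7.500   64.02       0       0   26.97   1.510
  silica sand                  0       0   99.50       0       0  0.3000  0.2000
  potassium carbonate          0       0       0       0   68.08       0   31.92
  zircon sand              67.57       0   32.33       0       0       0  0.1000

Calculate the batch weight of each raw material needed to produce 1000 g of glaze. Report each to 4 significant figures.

Batch per 1000 g glaze:
  magnesium carbonate: 49.72 g
  Al(OH)3: 215.6 g
  spodumene concentrate: 139.5 g
  silica sand: 214.0 g
  potassium carbonate: 363.2 g
  zircon sand: 236.2 g
Total batch = 1218 g; LOI loss = 218.2 g; yield = 82.09%

All arithmetic keeps full float precision through every step — working values are printed rounded to four significant figures; every reported result includes exactly one rounding; derived quantities (the yield, glass mass, the six compositions, the totals, ignition loss) are re-derived starting from the weights for 1000 g of glass in full precision, as quoted within question or answer.
Oxide mass targets, per 1000 g glaze:
  ZrO2: 15.96% × 1000 = 159.6 g
  Li2O: 1.046% × 1000 = 10.46 g
  SiO2: 37.86% × 1000 = 378.6 g
  MgO: 2.395% × 1000 = 23.95 g
  K2O: 24.73% × 1000 = 247.3 g
  Al2O3: 18.01% × 1000 = 180.1 g
Balance tally, oxide-wise, working from each reported weight, for the quoted basis mass (every target is met by its sum inside rounding margins):
  ZrO2: 236.2·0.6757 = 159.6 g (target 159.6 g)
  Li2O: 139.5·0.07500 = 10.46 g (target 10.46 g)
  SiO2: 139.5·0.6402 + 214.0·0.9950 + 236.2·0.3233 = 378.6 g (target 378.6 g)
  MgO: 49.72·0.4817 = 23.95 g (target 23.95 g)
  K2O: 363.2·0.6808 = 247.3 g (target 247.3 g)
  Al2O3: 215.6·0.6580 + 139.5·0.2697 + 214.0·0.003000 = 180.1 g (target 180.1 g)
Glass mass check: Σ batch − LOI loss = 1000 g (oxide target masses add up to 1000 g; basis as stated: 1000 g — a pure rounding effect).
Summing the batch: Σ batch = 1218 g; ignition loss, Σ(batch × LOI) = 218.2 g; yield = glass ÷ total batch = 82.09%.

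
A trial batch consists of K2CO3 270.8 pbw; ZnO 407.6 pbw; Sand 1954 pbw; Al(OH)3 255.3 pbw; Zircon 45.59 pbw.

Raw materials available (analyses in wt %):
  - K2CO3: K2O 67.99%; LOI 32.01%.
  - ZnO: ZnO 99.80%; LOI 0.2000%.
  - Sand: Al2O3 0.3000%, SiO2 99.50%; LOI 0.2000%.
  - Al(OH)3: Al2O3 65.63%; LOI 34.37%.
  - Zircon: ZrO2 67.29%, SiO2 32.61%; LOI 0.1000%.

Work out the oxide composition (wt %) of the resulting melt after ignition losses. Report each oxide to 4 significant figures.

Glass mass = 2754 pbw (batch 2933 − LOI 179.2).
Composition: Al2O3 6.297%, ZrO2 1.114%, ZnO 14.77%, K2O 6.685%, SiO2 71.13%

Every computation runs at full precision throughout — values along the way are displayed rounded to 4 significant figures in the working. A single rounding completes each reported value; the derived quantities (the yield, ignition loss, net glass mass, the totals, five oxide percentages) are rebuilt using the weight values for 2754 pbw of glass at full float precision precisely as stated by problem or answer.
Per-oxide mass from batch:
  Al2O3: 1954·0.003000 + 255.3·0.6563 = 173.4 pbw
  ZrO2: 45.59·0.6729 = 30.68 pbw
  ZnO: 407.6·0.9980 = 406.8 pbw
  K2O: 270.8·0.6799 = 184.1 pbw
  SiO2: 1954·0.9950 + 45.59·0.3261 = 1959 pbw
LOI: 270.8·0.3201 + 407.6·0.002000 + 1954·0.002000 + 255.3·0.3437 + 45.59·0.001000 = 179.2 pbw
The glass mass, total less LOI, = 2933 − 179.2 = 2754 pbw (matching Σ of the oxides)
percent share: oxide ÷ glass, ×100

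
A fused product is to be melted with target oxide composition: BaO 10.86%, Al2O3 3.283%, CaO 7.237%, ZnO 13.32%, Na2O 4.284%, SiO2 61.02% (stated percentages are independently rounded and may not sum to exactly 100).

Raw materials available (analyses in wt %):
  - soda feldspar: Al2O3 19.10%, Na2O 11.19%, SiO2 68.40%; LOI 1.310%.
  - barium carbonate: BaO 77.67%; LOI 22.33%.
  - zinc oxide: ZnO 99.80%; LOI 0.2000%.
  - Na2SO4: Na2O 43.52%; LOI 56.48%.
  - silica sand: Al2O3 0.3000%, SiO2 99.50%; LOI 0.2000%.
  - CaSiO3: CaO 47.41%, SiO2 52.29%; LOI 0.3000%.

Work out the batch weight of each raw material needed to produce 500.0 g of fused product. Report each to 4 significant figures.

Batch per 500.0 g fused product:
  soda feldspar: 82.65 g
  barium carbonate: 69.91 g
  zinc oxide: 66.73 g
  Na2SO4: 27.97 g
  silica sand: 209.7 g
  CaSiO3: 76.32 g
Total batch = 533.3 g; LOI loss = 33.27 g; yield = 93.76%

All arithmetic runs at full precision at every stage; working values are printed, rounded to 4 significant digits, when written out — each reported number undergoes a single rounding — all derived quantities are rebuilt using the weight values at 500.0 g of glass at full precision (ignition loss, the yield, glass mass, six oxide percentages, totals) as written in the problem or the answer.
The oxide mass targets at 500.0 g fused product:
  BaO: 10.86% × 500.0 = 54.30 g
  Al2O3: 3.283% × 500.0 = 16.42 g
  CaO: 7.237% × 500.0 = 36.18 g
  ZnO: 13.32% × 500.0 = 66.60 g
  Na2O: 4.284% × 500.0 = 21.42 g
  SiO2: 61.02% × 500.0 = 305.1 g
Per-oxide balance check working from each reported weight, relative to the basis at hand (delivered sums recover each target once rounding is allowed for):
  BaO: 69.91·0.7767 = 54.30 g (target 54.30 g)
  Al2O3: 82.65·0.1910 + 209.7·0.003000 = 16.42 g (target 16.42 g)
  CaO: 76.32·0.4741 = 36.18 g (target 36.18 g)
  ZnO: 66.73·0.9980 = 66.60 g (target 66.60 g)
  Na2O: 82.65·0.1119 + 27.97·0.4352 = 21.42 g (target 21.42 g)
  SiO2: 82.65·0.6840 + 209.7·0.9950 + 76.32·0.5229 = 305.1 g (target 305.1 g)
Mass balance on the glass: total batch − LOI = 500.0 g (targets for the oxides total 500.0 g; the stated basis being 500.0 g — deltas are rounding alone).
Batch grand total — Σ batch = 533.3 g; ignition loss, Σ(batch × LOI) = 33.27 g; as yield: glass ÷ batch → 93.76%.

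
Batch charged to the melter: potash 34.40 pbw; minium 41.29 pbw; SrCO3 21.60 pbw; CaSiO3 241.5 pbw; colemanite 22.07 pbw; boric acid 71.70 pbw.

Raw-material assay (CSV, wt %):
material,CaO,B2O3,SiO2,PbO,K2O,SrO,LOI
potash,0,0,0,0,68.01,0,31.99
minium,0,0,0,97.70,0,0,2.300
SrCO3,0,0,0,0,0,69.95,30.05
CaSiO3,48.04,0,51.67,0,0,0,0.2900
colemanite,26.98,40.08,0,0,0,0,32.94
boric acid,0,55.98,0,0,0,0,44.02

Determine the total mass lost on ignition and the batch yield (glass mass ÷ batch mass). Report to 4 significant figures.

LOI loss = 57.98 pbw; glass = 374.6 pbw; yield = 86.60%

Working values appear rounded to four significant figures on the page — the whole derivation runs at full float precision through the solve. Each reported value takes exactly one rounding. Derived quantities (the totals, LOI, yield, six oxide percentages, net glass mass) are re-derived at full precision starting from the weights on 374.6 pbw of glass, as set out in problem or answer.
Material-by-material LOI:
  potash: 34.40 × 0.3199 = 11.00 pbw
  minium: 41.29 × 0.02300 = 0.9497 pbw
  SrCO3: 21.60 × 0.3005 = 6.491 pbw
  CaSiO3: 241.5 × 0.002900 = 0.7003 pbw
  colemanite: 22.07 × 0.3294 = 7.270 pbw
  boric acid: 71.70 × 0.4402 = 31.56 pbw
Total LOI = 57.98 pbw
Glass = batch − LOI = 432.6 − 57.98 = 374.6 pbw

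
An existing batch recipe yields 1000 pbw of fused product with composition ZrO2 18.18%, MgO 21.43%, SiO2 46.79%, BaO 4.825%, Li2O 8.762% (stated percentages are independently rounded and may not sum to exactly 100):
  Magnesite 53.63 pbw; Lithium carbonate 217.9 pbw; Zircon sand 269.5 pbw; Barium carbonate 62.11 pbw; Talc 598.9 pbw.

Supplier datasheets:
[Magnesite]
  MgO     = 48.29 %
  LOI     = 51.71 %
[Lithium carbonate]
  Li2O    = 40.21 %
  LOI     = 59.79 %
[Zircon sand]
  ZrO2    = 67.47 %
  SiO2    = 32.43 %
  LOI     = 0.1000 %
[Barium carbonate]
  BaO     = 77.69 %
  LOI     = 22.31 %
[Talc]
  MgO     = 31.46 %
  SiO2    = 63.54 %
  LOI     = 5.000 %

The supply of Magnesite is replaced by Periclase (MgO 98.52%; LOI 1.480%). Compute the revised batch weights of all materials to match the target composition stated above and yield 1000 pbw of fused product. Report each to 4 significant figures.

Every computation carries full precision in all steps; values along the way are shown with 4-significant-figure rounding in the working. Every reported value takes a single rounding; derived quantities (LOI, glass mass, totals, five oxide percentages, yield) are carried at exact precision from the batch weights for 1000 pbw of glass, as they appear in the problem or answer text.
Target oxide masses per 1000 pbw fused product:
  ZrO2: 18.18% × 1000 = 181.8 pbw
  MgO: 21.43% × 1000 = 214.3 pbw
  SiO2: 46.79% × 1000 = 467.9 pbw
  BaO: 4.825% × 1000 = 48.25 pbw
  Li2O: 8.762% × 1000 = 87.62 pbw
Mass-balance tally per oxide with the batch weights as given, per the basis as stated (target by target, the sums agree within answer rounding):
  ZrO2: 269.5·0.6747 = 181.8 pbw (target 181.8 pbw)
  MgO: 26.29·0.9852 + 598.9·0.3146 = 214.3 pbw (target 214.3 pbw)
  SiO2: 269.5·0.3243 + 598.9·0.6354 = 467.9 pbw (target 467.9 pbw)
  BaO: 62.11·0.7769 = 48.25 pbw (target 48.25 pbw)
  Li2O: 217.9·0.4021 = 87.62 pbw (target 87.62 pbw)
Glass-mass bookkeeping: net batch after ignition = 1000 pbw (per-oxide target masses sum to 999.9 pbw; stated basis 1000 pbw — a pure rounding effect).
Summing the batch: Σ batch = 1175 pbw; ignition loss, Σ(batch × LOI) = 174.7 pbw; the yield ratio, glass ÷ batch: 85.12%.

Revised batch per 1000 pbw fused product:
  Periclase: 26.29 pbw
  Lithium carbonate: 217.9 pbw
  Zircon sand: 269.5 pbw
  Barium carbonate: 62.11 pbw
  Talc: 598.9 pbw
Total batch = 1175 pbw; LOI loss = 174.7 pbw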